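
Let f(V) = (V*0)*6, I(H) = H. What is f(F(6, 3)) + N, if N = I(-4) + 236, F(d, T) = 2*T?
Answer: 232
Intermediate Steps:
f(V) = 0 (f(V) = 0*6 = 0)
N = 232 (N = -4 + 236 = 232)
f(F(6, 3)) + N = 0 + 232 = 232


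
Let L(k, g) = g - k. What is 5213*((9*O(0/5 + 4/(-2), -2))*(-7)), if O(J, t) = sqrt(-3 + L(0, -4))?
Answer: -328419*I*sqrt(7) ≈ -8.6892e+5*I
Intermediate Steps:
O(J, t) = I*sqrt(7) (O(J, t) = sqrt(-3 + (-4 - 1*0)) = sqrt(-3 + (-4 + 0)) = sqrt(-3 - 4) = sqrt(-7) = I*sqrt(7))
5213*((9*O(0/5 + 4/(-2), -2))*(-7)) = 5213*((9*(I*sqrt(7)))*(-7)) = 5213*((9*I*sqrt(7))*(-7)) = 5213*(-63*I*sqrt(7)) = -328419*I*sqrt(7)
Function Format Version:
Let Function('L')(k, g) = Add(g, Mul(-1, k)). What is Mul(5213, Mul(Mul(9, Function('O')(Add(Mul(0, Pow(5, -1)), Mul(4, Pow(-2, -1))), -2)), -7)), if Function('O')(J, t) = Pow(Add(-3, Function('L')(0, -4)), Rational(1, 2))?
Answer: Mul(-328419, I, Pow(7, Rational(1, 2))) ≈ Mul(-8.6892e+5, I)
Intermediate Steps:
Function('O')(J, t) = Mul(I, Pow(7, Rational(1, 2))) (Function('O')(J, t) = Pow(Add(-3, Add(-4, Mul(-1, 0))), Rational(1, 2)) = Pow(Add(-3, Add(-4, 0)), Rational(1, 2)) = Pow(Add(-3, -4), Rational(1, 2)) = Pow(-7, Rational(1, 2)) = Mul(I, Pow(7, Rational(1, 2))))
Mul(5213, Mul(Mul(9, Function('O')(Add(Mul(0, Pow(5, -1)), Mul(4, Pow(-2, -1))), -2)), -7)) = Mul(5213, Mul(Mul(9, Mul(I, Pow(7, Rational(1, 2)))), -7)) = Mul(5213, Mul(Mul(9, I, Pow(7, Rational(1, 2))), -7)) = Mul(5213, Mul(-63, I, Pow(7, Rational(1, 2)))) = Mul(-328419, I, Pow(7, Rational(1, 2)))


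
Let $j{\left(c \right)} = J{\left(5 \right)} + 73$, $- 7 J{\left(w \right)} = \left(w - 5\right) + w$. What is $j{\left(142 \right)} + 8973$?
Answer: $\frac{63317}{7} \approx 9045.3$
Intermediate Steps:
$J{\left(w \right)} = \frac{5}{7} - \frac{2 w}{7}$ ($J{\left(w \right)} = - \frac{\left(w - 5\right) + w}{7} = - \frac{\left(-5 + w\right) + w}{7} = - \frac{-5 + 2 w}{7} = \frac{5}{7} - \frac{2 w}{7}$)
$j{\left(c \right)} = \frac{506}{7}$ ($j{\left(c \right)} = \left(\frac{5}{7} - \frac{10}{7}\right) + 73 = - \frac{5}{7} + 73 = \frac{506}{7}$)
$j{\left(142 \right)} + 8973 = \frac{506}{7} + 8973 = \frac{63317}{7}$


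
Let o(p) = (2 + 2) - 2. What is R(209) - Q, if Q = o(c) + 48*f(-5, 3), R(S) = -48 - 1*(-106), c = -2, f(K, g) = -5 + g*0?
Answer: 296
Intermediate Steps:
f(K, g) = -5 (f(K, g) = -5 + 0 = -5)
R(S) = 58 (R(S) = -48 + 106 = 58)
o(p) = 2 (o(p) = 4 - 2 = 2)
Q = -238 (Q = 2 + 48*(-5) = 2 - 240 = -238)
R(209) - Q = 58 - 1*(-238) = 58 + 238 = 296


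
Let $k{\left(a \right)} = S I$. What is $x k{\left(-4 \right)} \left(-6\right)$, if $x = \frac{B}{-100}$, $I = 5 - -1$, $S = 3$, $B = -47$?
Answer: $- \frac{1269}{25} \approx -50.76$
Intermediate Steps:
$I = 6$ ($I = 5 + 1 = 6$)
$k{\left(a \right)} = 18$ ($k{\left(a \right)} = 3 \cdot 6 = 18$)
$x = \frac{47}{100}$ ($x = - \frac{47}{-100} = \left(-47\right) \left(- \frac{1}{100}\right) = \frac{47}{100} \approx 0.47$)
$x k{\left(-4 \right)} \left(-6\right) = \frac{47}{100} \cdot 18 \left(-6\right) = \frac{423}{50} \left(-6\right) = - \frac{1269}{25}$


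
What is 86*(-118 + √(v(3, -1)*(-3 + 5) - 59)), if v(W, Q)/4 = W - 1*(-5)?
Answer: -10148 + 86*√5 ≈ -9955.7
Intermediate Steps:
v(W, Q) = 20 + 4*W (v(W, Q) = 4*(W - 1*(-5)) = 4*(W + 5) = 4*(5 + W) = 20 + 4*W)
86*(-118 + √(v(3, -1)*(-3 + 5) - 59)) = 86*(-118 + √((20 + 4*3)*(-3 + 5) - 59)) = 86*(-118 + √((20 + 12)*2 - 59)) = 86*(-118 + √(32*2 - 59)) = 86*(-118 + √(64 - 59)) = 86*(-118 + √5) = -10148 + 86*√5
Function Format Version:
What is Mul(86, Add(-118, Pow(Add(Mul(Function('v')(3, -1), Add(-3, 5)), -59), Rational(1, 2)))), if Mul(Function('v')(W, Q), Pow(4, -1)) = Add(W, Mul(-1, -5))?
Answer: Add(-10148, Mul(86, Pow(5, Rational(1, 2)))) ≈ -9955.7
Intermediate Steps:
Function('v')(W, Q) = Add(20, Mul(4, W)) (Function('v')(W, Q) = Mul(4, Add(W, Mul(-1, -5))) = Mul(4, Add(W, 5)) = Mul(4, Add(5, W)) = Add(20, Mul(4, W)))
Mul(86, Add(-118, Pow(Add(Mul(Function('v')(3, -1), Add(-3, 5)), -59), Rational(1, 2)))) = Mul(86, Add(-118, Pow(Add(Mul(Add(20, Mul(4, 3)), Add(-3, 5)), -59), Rational(1, 2)))) = Mul(86, Add(-118, Pow(Add(Mul(Add(20, 12), 2), -59), Rational(1, 2)))) = Mul(86, Add(-118, Pow(Add(Mul(32, 2), -59), Rational(1, 2)))) = Mul(86, Add(-118, Pow(Add(64, -59), Rational(1, 2)))) = Mul(86, Add(-118, Pow(5, Rational(1, 2)))) = Add(-10148, Mul(86, Pow(5, Rational(1, 2))))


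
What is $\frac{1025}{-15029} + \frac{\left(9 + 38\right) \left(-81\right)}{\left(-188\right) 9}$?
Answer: $\frac{131161}{60116} \approx 2.1818$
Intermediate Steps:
$\frac{1025}{-15029} + \frac{\left(9 + 38\right) \left(-81\right)}{\left(-188\right) 9} = 1025 \left(- \frac{1}{15029}\right) + \frac{47 \left(-81\right)}{-1692} = - \frac{1025}{15029} - - \frac{9}{4} = - \frac{1025}{15029} + \frac{9}{4} = \frac{131161}{60116}$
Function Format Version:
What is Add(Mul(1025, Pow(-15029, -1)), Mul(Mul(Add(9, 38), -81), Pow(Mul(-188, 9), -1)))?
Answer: Rational(131161, 60116) ≈ 2.1818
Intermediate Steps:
Add(Mul(1025, Pow(-15029, -1)), Mul(Mul(Add(9, 38), -81), Pow(Mul(-188, 9), -1))) = Add(Mul(1025, Rational(-1, 15029)), Mul(Mul(47, -81), Pow(-1692, -1))) = Add(Rational(-1025, 15029), Mul(-3807, Rational(-1, 1692))) = Add(Rational(-1025, 15029), Rational(9, 4)) = Rational(131161, 60116)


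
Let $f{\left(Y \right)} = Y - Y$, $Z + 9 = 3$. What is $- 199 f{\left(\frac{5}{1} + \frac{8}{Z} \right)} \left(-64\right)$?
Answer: $0$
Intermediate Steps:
$Z = -6$ ($Z = -9 + 3 = -6$)
$f{\left(Y \right)} = 0$
$- 199 f{\left(\frac{5}{1} + \frac{8}{Z} \right)} \left(-64\right) = \left(-199\right) 0 \left(-64\right) = 0 \left(-64\right) = 0$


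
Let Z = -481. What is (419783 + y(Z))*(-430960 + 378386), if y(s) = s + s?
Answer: -22019095254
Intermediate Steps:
y(s) = 2*s
(419783 + y(Z))*(-430960 + 378386) = (419783 + 2*(-481))*(-430960 + 378386) = (419783 - 962)*(-52574) = 418821*(-52574) = -22019095254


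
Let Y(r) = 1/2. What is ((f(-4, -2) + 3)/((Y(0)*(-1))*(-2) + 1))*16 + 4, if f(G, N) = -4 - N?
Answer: 12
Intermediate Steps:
Y(r) = ½
((f(-4, -2) + 3)/((Y(0)*(-1))*(-2) + 1))*16 + 4 = (((-4 - 1*(-2)) + 3)/(((½)*(-1))*(-2) + 1))*16 + 4 = (((-4 + 2) + 3)/(-½*(-2) + 1))*16 + 4 = ((-2 + 3)/(1 + 1))*16 + 4 = (1/2)*16 + 4 = (1*(½))*16 + 4 = (½)*16 + 4 = 8 + 4 = 12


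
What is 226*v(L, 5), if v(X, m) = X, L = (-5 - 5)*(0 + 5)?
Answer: -11300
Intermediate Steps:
L = -50 (L = -10*5 = -50)
226*v(L, 5) = 226*(-50) = -11300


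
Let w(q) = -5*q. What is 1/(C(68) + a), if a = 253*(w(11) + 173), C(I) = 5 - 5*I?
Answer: 1/29519 ≈ 3.3877e-5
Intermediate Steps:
a = 29854 (a = 253*(-5*11 + 173) = 253*(-55 + 173) = 253*118 = 29854)
1/(C(68) + a) = 1/((5 - 5*68) + 29854) = 1/((5 - 340) + 29854) = 1/(-335 + 29854) = 1/29519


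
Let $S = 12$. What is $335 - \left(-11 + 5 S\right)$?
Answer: $286$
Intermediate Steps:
$335 - \left(-11 + 5 S\right) = 335 - \left(-11 + 5 \cdot 12\right) = 335 - \left(-11 + 60\right) = 335 - 49 = 286$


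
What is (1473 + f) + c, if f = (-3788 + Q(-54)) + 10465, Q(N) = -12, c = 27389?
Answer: 35527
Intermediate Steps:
f = 6665 (f = (-3788 - 12) + 10465 = -3800 + 10465 = 6665)
(1473 + f) + c = (1473 + 6665) + 27389 = 8138 + 27389 = 35527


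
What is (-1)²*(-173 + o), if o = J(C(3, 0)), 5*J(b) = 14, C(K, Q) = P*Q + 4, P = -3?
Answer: -851/5 ≈ -170.20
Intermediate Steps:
C(K, Q) = 4 - 3*Q (C(K, Q) = -3*Q + 4 = 4 - 3*Q)
J(b) = 14/5 (J(b) = (⅕)*14 = 14/5)
o = 14/5 ≈ 2.8000
(-1)²*(-173 + o) = (-1)²*(-173 + 14/5) = 1*(-851/5) = -851/5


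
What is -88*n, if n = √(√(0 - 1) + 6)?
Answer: -88*√(6 + I) ≈ -216.3 - 17.901*I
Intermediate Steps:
n = √(6 + I) (n = √(√(-1) + 6) = √(I + 6) = √(6 + I) ≈ 2.4579 + 0.20342*I)
-88*n = -88*√(6 + I)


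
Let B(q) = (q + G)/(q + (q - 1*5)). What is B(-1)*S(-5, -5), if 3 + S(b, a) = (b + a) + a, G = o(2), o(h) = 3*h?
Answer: 90/7 ≈ 12.857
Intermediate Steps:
G = 6 (G = 3*2 = 6)
S(b, a) = -3 + b + 2*a (S(b, a) = -3 + ((b + a) + a) = -3 + ((a + b) + a) = -3 + (b + 2*a) = -3 + b + 2*a)
B(q) = (6 + q)/(-5 + 2*q) (B(q) = (q + 6)/(q + (q - 1*5)) = (6 + q)/(q + (q - 5)) = (6 + q)/(q + (-5 + q)) = (6 + q)/(-5 + 2*q))
B(-1)*S(-5, -5) = ((6 - 1)/(-5 + 2*(-1)))*(-3 - 5 + 2*(-5)) = (5/(-5 - 2))*(-3 - 5 - 10) = (5/(-7))*(-18) = -⅐*5*(-18) = -5/7*(-18) = 90/7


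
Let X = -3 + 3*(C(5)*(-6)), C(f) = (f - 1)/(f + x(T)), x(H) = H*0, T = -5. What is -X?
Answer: 87/5 ≈ 17.400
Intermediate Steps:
x(H) = 0
C(f) = (-1 + f)/f (C(f) = (f - 1)/(f + 0) = (-1 + f)/f)
X = -87/5 (X = -3 + 3*(((-1 + 5)/5)*(-6)) = -3 + 3*(((1/5)*4)*(-6)) = -3 + 3*((4/5)*(-6)) = -3 + 3*(-24/5) = -3 - 72/5 = -87/5 ≈ -17.400)
-X = -1*(-87/5) = 87/5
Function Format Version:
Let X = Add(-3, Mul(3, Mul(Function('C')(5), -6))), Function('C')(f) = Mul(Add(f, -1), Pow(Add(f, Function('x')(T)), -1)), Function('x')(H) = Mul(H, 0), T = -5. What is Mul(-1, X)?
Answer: Rational(87, 5) ≈ 17.400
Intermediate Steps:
Function('x')(H) = 0
Function('C')(f) = Mul(Pow(f, -1), Add(-1, f)) (Function('C')(f) = Mul(Add(f, -1), Pow(Add(f, 0), -1)) = Mul(Add(-1, f), Pow(f, -1)) = Mul(Pow(f, -1), Add(-1, f)))
X = Rational(-87, 5) (X = Add(-3, Mul(3, Mul(Mul(Pow(5, -1), Add(-1, 5)), -6))) = Add(-3, Mul(3, Mul(Mul(Rational(1, 5), 4), -6))) = Add(-3, Mul(3, Mul(Rational(4, 5), -6))) = Add(-3, Mul(3, Rational(-24, 5))) = Add(-3, Rational(-72, 5)) = Rational(-87, 5) ≈ -17.400)
Mul(-1, X) = Mul(-1, Rational(-87, 5)) = Rational(87, 5)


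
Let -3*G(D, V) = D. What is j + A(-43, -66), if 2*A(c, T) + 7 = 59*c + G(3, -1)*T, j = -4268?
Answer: -5507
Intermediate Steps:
G(D, V) = -D/3
A(c, T) = -7/2 - T/2 + 59*c/2 (A(c, T) = -7/2 + (59*c + (-1/3*3)*T)/2 = -7/2 + (59*c - T)/2 = -7/2 + (-T + 59*c)/2 = -7/2 + (-T/2 + 59*c/2) = -7/2 - T/2 + 59*c/2)
j + A(-43, -66) = -4268 + (-7/2 - 1/2*(-66) + (59/2)*(-43)) = -4268 + (-7/2 + 33 - 2537/2) = -4268 - 1239 = -5507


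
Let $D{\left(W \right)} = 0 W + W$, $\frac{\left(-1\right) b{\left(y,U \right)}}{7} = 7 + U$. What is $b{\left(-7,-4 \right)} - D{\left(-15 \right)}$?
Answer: $-6$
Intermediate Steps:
$b{\left(y,U \right)} = -49 - 7 U$ ($b{\left(y,U \right)} = - 7 \left(7 + U\right) = -49 - 7 U$)
$D{\left(W \right)} = W$ ($D{\left(W \right)} = 0 + W = W$)
$b{\left(-7,-4 \right)} - D{\left(-15 \right)} = \left(-49 - -28\right) - -15 = \left(-49 + 28\right) + 15 = -21 + 15 = -6$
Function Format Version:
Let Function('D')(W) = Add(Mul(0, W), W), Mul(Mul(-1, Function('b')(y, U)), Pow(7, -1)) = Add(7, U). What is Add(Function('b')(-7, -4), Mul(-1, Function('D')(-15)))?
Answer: -6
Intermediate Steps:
Function('b')(y, U) = Add(-49, Mul(-7, U)) (Function('b')(y, U) = Mul(-7, Add(7, U)) = Add(-49, Mul(-7, U)))
Function('D')(W) = W (Function('D')(W) = Add(0, W) = W)
Add(Function('b')(-7, -4), Mul(-1, Function('D')(-15))) = Add(Add(-49, Mul(-7, -4)), Mul(-1, -15)) = Add(Add(-49, 28), 15) = Add(-21, 15) = -6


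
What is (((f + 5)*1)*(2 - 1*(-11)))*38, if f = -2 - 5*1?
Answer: -988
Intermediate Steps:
f = -7 (f = -2 - 5 = -7)
(((f + 5)*1)*(2 - 1*(-11)))*38 = (((-7 + 5)*1)*(2 - 1*(-11)))*38 = ((-2*1)*(2 + 11))*38 = -2*13*38 = -26*38 = -988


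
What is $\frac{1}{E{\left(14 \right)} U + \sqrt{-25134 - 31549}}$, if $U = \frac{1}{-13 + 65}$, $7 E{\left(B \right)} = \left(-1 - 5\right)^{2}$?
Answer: $\frac{819}{469392004} - \frac{8281 i \sqrt{56683}}{469392004} \approx 1.7448 \cdot 10^{-6} - 0.0042002 i$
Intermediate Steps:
$E{\left(B \right)} = \frac{36}{7}$ ($E{\left(B \right)} = \frac{\left(-1 - 5\right)^{2}}{7} = \frac{\left(-6\right)^{2}}{7} = \frac{1}{7} \cdot 36 = \frac{36}{7}$)
$U = \frac{1}{52} \approx 0.019231$
$\frac{1}{E{\left(14 \right)} U + \sqrt{-25134 - 31549}} = \frac{1}{\frac{36}{7} \cdot \frac{1}{52} + \sqrt{-25134 - 31549}} = \frac{1}{\frac{9}{91} + \sqrt{-56683}} = \frac{1}{\frac{9}{91} + i \sqrt{56683}}$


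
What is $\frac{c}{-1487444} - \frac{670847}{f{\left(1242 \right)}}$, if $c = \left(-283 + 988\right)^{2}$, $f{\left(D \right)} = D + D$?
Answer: $- \frac{62442622198}{230925681} \approx -270.4$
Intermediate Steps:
$f{\left(D \right)} = 2 D$
$c = 497025$ ($c = 705^{2} = 497025$)
$\frac{c}{-1487444} - \frac{670847}{f{\left(1242 \right)}} = \frac{497025}{-1487444} - \frac{670847}{2 \cdot 1242} = 497025 \left(- \frac{1}{1487444}\right) - \frac{670847}{2484} = - \frac{497025}{1487444} - \frac{670847}{2484} = - \frac{62442622198}{230925681}$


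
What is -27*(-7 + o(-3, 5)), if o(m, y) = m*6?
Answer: 675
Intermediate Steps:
o(m, y) = 6*m
-27*(-7 + o(-3, 5)) = -27*(-7 + 6*(-3)) = -27*(-7 - 18) = -27*(-25) = 675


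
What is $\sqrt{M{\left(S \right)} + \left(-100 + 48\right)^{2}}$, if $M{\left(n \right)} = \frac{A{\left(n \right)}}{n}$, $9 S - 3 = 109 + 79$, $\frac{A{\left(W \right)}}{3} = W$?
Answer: $\sqrt{2707} \approx 52.029$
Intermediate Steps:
$A{\left(W \right)} = 3 W$
$S = \frac{191}{9}$ ($S = \frac{1}{3} + \frac{109 + 79}{9} = \frac{1}{3} + \frac{1}{9} \cdot 188 = \frac{1}{3} + \frac{188}{9} = \frac{191}{9} \approx 21.222$)
$M{\left(n \right)} = 3$ ($M{\left(n \right)} = \frac{3 n}{n} = 3$)
$\sqrt{M{\left(S \right)} + \left(-100 + 48\right)^{2}} = \sqrt{3 + \left(-100 + 48\right)^{2}} = \sqrt{3 + \left(-52\right)^{2}} = \sqrt{3 + 2704} = \sqrt{2707}$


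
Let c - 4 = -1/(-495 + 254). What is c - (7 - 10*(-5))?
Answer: -12772/241 ≈ -52.996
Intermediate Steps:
c = 965/241 (c = 4 - 1/(-495 + 254) = 4 - 1/(-241) = 4 - 1*(-1/241) = 4 + 1/241 = 965/241 ≈ 4.0042)
c - (7 - 10*(-5)) = 965/241 - (7 - 10*(-5)) = 965/241 - (7 + 50) = 965/241 - 1*57 = 965/241 - 57 = -12772/241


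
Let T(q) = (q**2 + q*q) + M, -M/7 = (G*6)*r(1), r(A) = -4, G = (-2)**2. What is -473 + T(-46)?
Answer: 4431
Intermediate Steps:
G = 4
M = 672 (M = -7*4*6*(-4) = -168*(-4) = -7*(-96) = 672)
T(q) = 672 + 2*q**2 (T(q) = (q**2 + q*q) + 672 = (q**2 + q**2) + 672 = 2*q**2 + 672 = 672 + 2*q**2)
-473 + T(-46) = -473 + (672 + 2*(-46)**2) = -473 + (672 + 2*2116) = -473 + (672 + 4232) = -473 + 4904 = 4431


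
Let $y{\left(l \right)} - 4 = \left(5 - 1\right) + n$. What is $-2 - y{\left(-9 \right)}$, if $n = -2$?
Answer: $-8$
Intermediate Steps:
$y{\left(l \right)} = 6$ ($y{\left(l \right)} = 4 + \left(\left(5 - 1\right) - 2\right) = 4 + \left(4 - 2\right) = 4 + 2 = 6$)
$-2 - y{\left(-9 \right)} = -2 - 6 = -8$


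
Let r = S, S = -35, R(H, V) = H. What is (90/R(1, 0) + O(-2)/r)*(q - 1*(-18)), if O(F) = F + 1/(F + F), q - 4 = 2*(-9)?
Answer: 12609/35 ≈ 360.26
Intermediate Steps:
q = -14 (q = 4 + 2*(-9) = 4 - 18 = -14)
r = -35
O(F) = F + 1/(2*F)
(90/R(1, 0) + O(-2)/r)*(q - 1*(-18)) = (90/1 + (-2 + (½)/(-2))/(-35))*(-14 - 1*(-18)) = (90*1 + (-2 + (½)*(-½))*(-1/35))*(-14 + 18) = (90 + (-2 - ¼)*(-1/35))*4 = (90 - 9/4*(-1/35))*4 = (90 + 9/140)*4 = (12609/140)*4 = 12609/35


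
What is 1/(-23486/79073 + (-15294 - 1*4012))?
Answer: -79073/1526606824 ≈ -5.1797e-5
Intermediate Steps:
1/(-23486/79073 + (-15294 - 1*4012)) = 1/(-23486*1/79073 + (-15294 - 4012)) = 1/(-23486/79073 - 19306) = 1/(-1526606824/79073) = -79073/1526606824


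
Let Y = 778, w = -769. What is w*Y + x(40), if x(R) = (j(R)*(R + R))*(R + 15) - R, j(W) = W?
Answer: -422322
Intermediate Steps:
x(R) = -R + 2*R²*(15 + R) (x(R) = (R*(R + R))*(R + 15) - R = (R*(2*R))*(15 + R) - R = (2*R²)*(15 + R) - R = 2*R²*(15 + R) - R = -R + 2*R²*(15 + R))
w*Y + x(40) = -769*778 + 40*(-1 + 2*40² + 30*40) = -598282 + 40*(-1 + 2*1600 + 1200) = -598282 + 40*(-1 + 3200 + 1200) = -598282 + 40*4399 = -598282 + 175960 = -422322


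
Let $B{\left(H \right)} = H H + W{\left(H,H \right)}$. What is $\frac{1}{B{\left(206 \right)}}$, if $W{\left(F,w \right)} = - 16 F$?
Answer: $\frac{1}{39140} \approx 2.5549 \cdot 10^{-5}$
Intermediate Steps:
$B{\left(H \right)} = H^{2} - 16 H$ ($B{\left(H \right)} = H H - 16 H = H^{2} - 16 H$)
$\frac{1}{B{\left(206 \right)}} = \frac{1}{206 \left(-16 + 206\right)} = \frac{1}{206 \cdot 190} = \frac{1}{39140}$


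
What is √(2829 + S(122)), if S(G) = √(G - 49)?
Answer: √(2829 + √73) ≈ 53.269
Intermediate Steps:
S(G) = √(-49 + G)
√(2829 + S(122)) = √(2829 + √(-49 + 122)) = √(2829 + √73)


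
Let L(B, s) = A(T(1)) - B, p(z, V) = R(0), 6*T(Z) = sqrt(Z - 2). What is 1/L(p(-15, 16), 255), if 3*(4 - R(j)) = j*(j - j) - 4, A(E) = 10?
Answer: 3/14 ≈ 0.21429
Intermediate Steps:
T(Z) = sqrt(-2 + Z)/6 (T(Z) = sqrt(Z - 2)/6 = sqrt(-2 + Z)/6)
R(j) = 16/3 (R(j) = 4 - (j*(j - j) - 4)/3 = 4 - (j*0 - 4)/3 = 4 - (0 - 4)/3 = 4 - 1/3*(-4) = 4 + 4/3 = 16/3)
p(z, V) = 16/3
L(B, s) = 10 - B
1/L(p(-15, 16), 255) = 1/(10 - 1*16/3) = 1/(10 - 16/3) = 1/(14/3) = 3/14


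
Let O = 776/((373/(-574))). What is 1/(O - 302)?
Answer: -373/558070 ≈ -0.00066837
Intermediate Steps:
O = -445424/373 (O = 776/((373*(-1/574))) = 776/(-373/574) = 776*(-574/373) = -445424/373 ≈ -1194.2)
1/(O - 302) = 1/(-445424/373 - 302) = 1/(-558070/373) = -373/558070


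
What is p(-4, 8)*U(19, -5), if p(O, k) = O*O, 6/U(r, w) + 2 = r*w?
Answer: -96/97 ≈ -0.98969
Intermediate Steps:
U(r, w) = 6/(-2 + r*w)
p(O, k) = O²
p(-4, 8)*U(19, -5) = (-4)²*(6/(-2 + 19*(-5))) = 16*(6/(-2 - 95)) = 16*(6/(-97)) = 16*(6*(-1/97)) = 16*(-6/97) = -96/97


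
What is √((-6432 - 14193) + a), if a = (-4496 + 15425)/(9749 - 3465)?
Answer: 3*I*√22621801449/3142 ≈ 143.61*I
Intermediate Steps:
a = 10929/6284 ≈ 1.7392
√((-6432 - 14193) + a) = √((-6432 - 14193) + 10929/6284) = √(-20625 + 10929/6284) = √(-129596571/6284) = 3*I*√22621801449/3142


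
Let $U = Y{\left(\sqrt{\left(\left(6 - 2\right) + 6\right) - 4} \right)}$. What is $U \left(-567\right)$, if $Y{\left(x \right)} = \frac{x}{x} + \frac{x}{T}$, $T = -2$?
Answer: $-567 + \frac{567 \sqrt{6}}{2} \approx 127.43$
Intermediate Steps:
$Y{\left(x \right)} = 1 - \frac{x}{2}$ ($Y{\left(x \right)} = \frac{x}{x} + \frac{x}{-2} = 1 + x \left(- \frac{1}{2}\right) = 1 - \frac{x}{2}$)
$U = 1 - \frac{\sqrt{6}}{2}$ ($U = 1 - \frac{\sqrt{\left(\left(6 - 2\right) + 6\right) - 4}}{2} = 1 - \frac{\sqrt{\left(4 + 6\right) - 4}}{2} = 1 - \frac{\sqrt{10 - 4}}{2} = 1 - \frac{\sqrt{6}}{2} \approx -0.22474$)
$U \left(-567\right) = \left(1 - \frac{\sqrt{6}}{2}\right) \left(-567\right) = -567 + \frac{567 \sqrt{6}}{2}$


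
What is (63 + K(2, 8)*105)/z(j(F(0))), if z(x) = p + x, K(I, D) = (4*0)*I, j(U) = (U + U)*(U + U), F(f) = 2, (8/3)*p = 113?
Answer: 504/467 ≈ 1.0792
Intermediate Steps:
p = 339/8 (p = (3/8)*113 = 339/8 ≈ 42.375)
j(U) = 4*U**2 (j(U) = (2*U)*(2*U) = 4*U**2)
K(I, D) = 0 (K(I, D) = 0*I = 0)
z(x) = 339/8 + x
(63 + K(2, 8)*105)/z(j(F(0))) = (63 + 0*105)/(339/8 + 4*2**2) = (63 + 0)/(339/8 + 4*4) = 63/(339/8 + 16) = 63/(467/8) = 63*(8/467) = 504/467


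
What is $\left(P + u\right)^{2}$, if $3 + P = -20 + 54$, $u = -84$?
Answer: $2809$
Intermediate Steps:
$P = 31$ ($P = -3 + \left(-20 + 54\right) = -3 + 34 = 31$)
$\left(P + u\right)^{2} = \left(31 - 84\right)^{2} = \left(-53\right)^{2} = 2809$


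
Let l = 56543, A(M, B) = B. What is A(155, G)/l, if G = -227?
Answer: -227/56543 ≈ -0.0040146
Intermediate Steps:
A(155, G)/l = -227/56543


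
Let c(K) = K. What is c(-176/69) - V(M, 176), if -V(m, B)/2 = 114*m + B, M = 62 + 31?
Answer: 1487188/69 ≈ 21553.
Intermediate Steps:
M = 93
V(m, B) = -228*m - 2*B (V(m, B) = -2*(114*m + B) = -2*(B + 114*m) = -228*m - 2*B)
c(-176/69) - V(M, 176) = -176/69 - (-228*93 - 2*176) = -176*1/69 - (-21204 - 352) = -176/69 - 1*(-21556) = -176/69 + 21556 = 1487188/69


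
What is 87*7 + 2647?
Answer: 3256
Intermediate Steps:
87*7 + 2647 = 609 + 2647 = 3256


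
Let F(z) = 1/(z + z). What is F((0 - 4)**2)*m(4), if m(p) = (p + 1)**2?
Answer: 25/32 ≈ 0.78125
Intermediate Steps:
m(p) = (1 + p)**2
F(z) = 1/(2*z)
F((0 - 4)**2)*m(4) = (1/(2*((0 - 4)**2)))*(1 + 4)**2 = (1/(2*((-4)**2)))*5**2 = ((1/2)/16)*25 = ((1/2)*(1/16))*25 = (1/32)*25 = 25/32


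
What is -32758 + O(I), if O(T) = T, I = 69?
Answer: -32689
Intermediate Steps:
-32758 + O(I) = -32758 + 69 = -32689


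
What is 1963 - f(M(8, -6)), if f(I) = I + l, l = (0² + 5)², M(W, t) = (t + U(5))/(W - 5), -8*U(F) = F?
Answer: 46565/24 ≈ 1940.2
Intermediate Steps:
U(F) = -F/8
M(W, t) = (-5/8 + t)/(-5 + W) (M(W, t) = (t - ⅛*5)/(W - 5) = (t - 5/8)/(-5 + W) = (-5/8 + t)/(-5 + W))
l = 25 (l = (0 + 5)² = 5² = 25)
f(I) = 25 + I (f(I) = I + 25 = 25 + I)
1963 - f(M(8, -6)) = 1963 - (25 + (-5/8 - 6)/(-5 + 8)) = 1963 - (25 - 53/8/3) = 1963 - (25 + (⅓)*(-53/8)) = 1963 - (25 - 53/24) = 1963 - 1*547/24 = 1963 - 547/24 = 46565/24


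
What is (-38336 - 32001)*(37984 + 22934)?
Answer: -4284789366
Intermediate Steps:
(-38336 - 32001)*(37984 + 22934) = -70337*60918 = -4284789366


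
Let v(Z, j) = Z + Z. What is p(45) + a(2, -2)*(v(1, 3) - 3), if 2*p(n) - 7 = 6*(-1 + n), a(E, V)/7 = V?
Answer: 299/2 ≈ 149.50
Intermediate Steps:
a(E, V) = 7*V
v(Z, j) = 2*Z
p(n) = 1/2 + 3*n (p(n) = 7/2 + (6*(-1 + n))/2 = 7/2 + (-6 + 6*n)/2 = 7/2 + (-3 + 3*n) = 1/2 + 3*n)
p(45) + a(2, -2)*(v(1, 3) - 3) = (1/2 + 3*45) + (7*(-2))*(2*1 - 3) = (1/2 + 135) - 14*(2 - 3) = 271/2 - 14*(-1) = 271/2 + 14 = 299/2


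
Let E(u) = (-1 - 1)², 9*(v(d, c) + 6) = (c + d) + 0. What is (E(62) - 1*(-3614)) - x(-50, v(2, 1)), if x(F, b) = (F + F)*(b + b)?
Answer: 7454/3 ≈ 2484.7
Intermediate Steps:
v(d, c) = -6 + c/9 + d/9 (v(d, c) = -6 + ((c + d) + 0)/9 = -6 + (c + d)/9 = -6 + (c/9 + d/9) = -6 + c/9 + d/9)
E(u) = 4 (E(u) = (-2)² = 4)
x(F, b) = 4*F*b (x(F, b) = (2*F)*(2*b) = 4*F*b)
(E(62) - 1*(-3614)) - x(-50, v(2, 1)) = (4 - 1*(-3614)) - 4*(-50)*(-6 + (⅑)*1 + (⅑)*2) = (4 + 3614) - 4*(-50)*(-6 + ⅑ + 2/9) = 3618 - 4*(-50)*(-17)/3 = 3618 - 1*3400/3 = 3618 - 3400/3 = 7454/3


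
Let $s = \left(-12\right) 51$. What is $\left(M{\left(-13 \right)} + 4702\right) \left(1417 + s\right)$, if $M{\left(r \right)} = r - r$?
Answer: $3785110$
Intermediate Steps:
$M{\left(r \right)} = 0$
$s = -612$
$\left(M{\left(-13 \right)} + 4702\right) \left(1417 + s\right) = \left(0 + 4702\right) \left(1417 - 612\right) = 4702 \cdot 805 = 3785110$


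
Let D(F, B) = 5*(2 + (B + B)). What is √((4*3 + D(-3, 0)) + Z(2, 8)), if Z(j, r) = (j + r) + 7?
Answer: √39 ≈ 6.2450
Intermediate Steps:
D(F, B) = 10 + 10*B (D(F, B) = 5*(2 + 2*B) = 10 + 10*B)
Z(j, r) = 7 + j + r
√((4*3 + D(-3, 0)) + Z(2, 8)) = √((4*3 + (10 + 10*0)) + (7 + 2 + 8)) = √((12 + (10 + 0)) + 17) = √((12 + 10) + 17) = √(22 + 17) = √39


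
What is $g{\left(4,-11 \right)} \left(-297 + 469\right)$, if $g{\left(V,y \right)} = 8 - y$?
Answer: $3268$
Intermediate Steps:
$g{\left(4,-11 \right)} \left(-297 + 469\right) = \left(8 - -11\right) \left(-297 + 469\right) = \left(8 + 11\right) 172 = 19 \cdot 172 = 3268$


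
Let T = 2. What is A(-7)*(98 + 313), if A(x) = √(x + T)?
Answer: 411*I*√5 ≈ 919.02*I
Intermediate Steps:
A(x) = √(2 + x) (A(x) = √(x + 2) = √(2 + x))
A(-7)*(98 + 313) = √(2 - 7)*(98 + 313) = √(-5)*411 = (I*√5)*411 = 411*I*√5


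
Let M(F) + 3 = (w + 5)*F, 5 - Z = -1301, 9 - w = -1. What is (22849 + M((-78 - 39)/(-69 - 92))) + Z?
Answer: 3890227/161 ≈ 24163.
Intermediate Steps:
w = 10 (w = 9 - 1*(-1) = 9 + 1 = 10)
Z = 1306 (Z = 5 - 1*(-1301) = 5 + 1301 = 1306)
M(F) = -3 + 15*F (M(F) = -3 + (10 + 5)*F = -3 + 15*F)
(22849 + M((-78 - 39)/(-69 - 92))) + Z = (22849 + (-3 + 15*((-78 - 39)/(-69 - 92)))) + 1306 = (22849 + (-3 + 15*(-117/(-161)))) + 1306 = (22849 + (-3 + 15*(-117*(-1/161)))) + 1306 = (22849 + (-3 + 15*(117/161))) + 1306 = (22849 + (-3 + 1755/161)) + 1306 = (22849 + 1272/161) + 1306 = 3679961/161 + 1306 = 3890227/161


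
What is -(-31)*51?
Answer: 1581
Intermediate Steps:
-(-31)*51 = -31*(-51) = 1581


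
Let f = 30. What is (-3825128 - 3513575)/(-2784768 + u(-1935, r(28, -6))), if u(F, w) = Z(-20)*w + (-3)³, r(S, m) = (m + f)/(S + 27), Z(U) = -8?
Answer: 403628665/153163917 ≈ 2.6353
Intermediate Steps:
r(S, m) = (30 + m)/(27 + S) (r(S, m) = (m + 30)/(S + 27) = (30 + m)/(27 + S))
u(F, w) = -27 - 8*w (u(F, w) = -8*w + (-3)³ = -8*w - 27 = -27 - 8*w)
(-3825128 - 3513575)/(-2784768 + u(-1935, r(28, -6))) = (-3825128 - 3513575)/(-2784768 + (-27 - 8*(30 - 6)/(27 + 28))) = -7338703/(-2784768 + (-27 - 8*24/55)) = -7338703/(-2784768 + (-27 - 192/55)) = -7338703/(-2784768 - 1677/55) = -7338703/(-153163917/55) = -7338703*(-55/153163917) = 403628665/153163917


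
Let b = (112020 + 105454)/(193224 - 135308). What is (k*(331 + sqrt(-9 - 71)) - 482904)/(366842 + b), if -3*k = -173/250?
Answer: -5243146151023/3983669764875 + 10019468*I*sqrt(5)/3983669764875 ≈ -1.3162 + 5.624e-6*I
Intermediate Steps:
k = 173/750 (k = -(-173)/(3*250) = -1/3*(-173/250) = 173/750 ≈ 0.23067)
b = 108737/28958 (b = 217474/57916 = 217474*(1/57916) = 108737/28958 ≈ 3.7550)
(k*(331 + sqrt(-9 - 71)) - 482904)/(366842 + b) = (173*(331 + sqrt(-9 - 71))/750 - 482904)/(366842 + 108737/28958) = (173*(331 + sqrt(-80))/750 - 482904)/(10623119373/28958) = (173*(331 + 4*I*sqrt(5))/750 - 482904)*(28958/10623119373) = ((57263/750 + 346*I*sqrt(5)/375) - 482904)*(28958/10623119373) = (-362120737/750 + 346*I*sqrt(5)/375)*(28958/10623119373) = -5243146151023/3983669764875 + 10019468*I*sqrt(5)/3983669764875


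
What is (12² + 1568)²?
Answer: 2930944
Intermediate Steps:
(12² + 1568)² = (144 + 1568)² = 1712² = 2930944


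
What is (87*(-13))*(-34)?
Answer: 38454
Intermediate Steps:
(87*(-13))*(-34) = -1131*(-34) = 38454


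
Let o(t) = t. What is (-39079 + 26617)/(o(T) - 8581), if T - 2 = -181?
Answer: 2077/1460 ≈ 1.4226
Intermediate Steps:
T = -179 (T = 2 - 181 = -179)
(-39079 + 26617)/(o(T) - 8581) = (-39079 + 26617)/(-179 - 8581) = -12462/(-8760) = -12462*(-1/8760) = 2077/1460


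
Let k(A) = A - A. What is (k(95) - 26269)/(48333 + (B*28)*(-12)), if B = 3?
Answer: -26269/47325 ≈ -0.55508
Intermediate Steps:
k(A) = 0
(k(95) - 26269)/(48333 + (B*28)*(-12)) = (0 - 26269)/(48333 + (3*28)*(-12)) = -26269/(48333 + 84*(-12)) = -26269/(48333 - 1008) = -26269/47325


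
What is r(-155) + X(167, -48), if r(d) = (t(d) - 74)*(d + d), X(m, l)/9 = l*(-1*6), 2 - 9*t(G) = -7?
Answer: 25222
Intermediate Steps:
t(G) = 1 (t(G) = 2/9 - ⅑*(-7) = 2/9 + 7/9 = 1)
X(m, l) = -54*l (X(m, l) = 9*(l*(-1*6)) = 9*(l*(-6)) = 9*(-6*l) = -54*l)
r(d) = -146*d (r(d) = (1 - 74)*(d + d) = -146*d)
r(-155) + X(167, -48) = -146*(-155) - 54*(-48) = 22630 + 2592 = 25222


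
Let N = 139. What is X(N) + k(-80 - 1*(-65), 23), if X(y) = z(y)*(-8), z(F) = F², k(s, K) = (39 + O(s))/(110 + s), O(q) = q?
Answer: -14683936/95 ≈ -1.5457e+5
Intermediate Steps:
k(s, K) = (39 + s)/(110 + s)
X(y) = -8*y² (X(y) = y²*(-8) = -8*y²)
X(N) + k(-80 - 1*(-65), 23) = -8*139² + (39 + (-80 - 1*(-65)))/(110 + (-80 - 1*(-65))) = -8*19321 + (39 + (-80 + 65))/(110 + (-80 + 65)) = -154568 + (39 - 15)/(110 - 15) = -154568 + 24/95 = -14683936/95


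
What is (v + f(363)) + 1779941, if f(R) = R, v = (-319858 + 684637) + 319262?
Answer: 2464345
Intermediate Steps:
v = 684041 (v = 364779 + 319262 = 684041)
(v + f(363)) + 1779941 = (684041 + 363) + 1779941 = 684404 + 1779941 = 2464345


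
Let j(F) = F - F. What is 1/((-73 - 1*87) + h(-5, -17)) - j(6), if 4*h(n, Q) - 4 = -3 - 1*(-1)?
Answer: -2/319 ≈ -0.0062696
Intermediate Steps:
h(n, Q) = ½ (h(n, Q) = 1 + (-3 - 1*(-1))/4 = 1 + (-3 + 1)/4 = 1 + (¼)*(-2) = 1 - ½ = ½)
j(F) = 0
1/((-73 - 1*87) + h(-5, -17)) - j(6) = 1/((-73 - 1*87) + ½) - 1*0 = 1/((-73 - 87) + ½) + 0 = 1/(-160 + ½) + 0 = 1/(-319/2) + 0 = -2/319 + 0 = -2/319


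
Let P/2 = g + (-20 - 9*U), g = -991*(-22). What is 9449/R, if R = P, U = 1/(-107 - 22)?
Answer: 406307/1873258 ≈ 0.21690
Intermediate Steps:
U = -1/129 (U = 1/(-129) = -1/129 ≈ -0.0077519)
g = 21802
P = 1873258/43 (P = 2*(21802 + (-20 - 9*(-1/129))) = 2*(21802 + (-20 + 3/43)) = 2*(21802 - 857/43) = 2*(936629/43) = 1873258/43 ≈ 43564.)
R = 1873258/43 ≈ 43564.
9449/R = 9449/(1873258/43) = 9449*(43/1873258) = 406307/1873258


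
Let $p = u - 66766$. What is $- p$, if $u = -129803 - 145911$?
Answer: $342480$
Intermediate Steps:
$u = -275714$
$p = -342480$ ($p = -275714 - 66766 = -342480$)
$- p = \left(-1\right) \left(-342480\right) = 342480$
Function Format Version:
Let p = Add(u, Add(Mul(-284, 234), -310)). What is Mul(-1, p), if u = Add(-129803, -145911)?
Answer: 342480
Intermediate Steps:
u = -275714
p = -342480 (p = Add(-275714, Add(Mul(-284, 234), -310)) = Add(-275714, Add(-66456, -310)) = Add(-275714, -66766) = -342480)
Mul(-1, p) = Mul(-1, -342480) = 342480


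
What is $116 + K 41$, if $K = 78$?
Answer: $3314$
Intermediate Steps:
$116 + K 41 = 116 + 78 \cdot 41 = 116 + 3198 = 3314$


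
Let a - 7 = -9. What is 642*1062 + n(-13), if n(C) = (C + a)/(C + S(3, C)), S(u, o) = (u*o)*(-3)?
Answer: 70907601/104 ≈ 6.8180e+5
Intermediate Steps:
a = -2 (a = 7 - 9 = -2)
S(u, o) = -3*o*u (S(u, o) = (o*u)*(-3) = -3*o*u)
n(C) = -(-2 + C)/(8*C) (n(C) = (C - 2)/(C - 3*C*3) = (-2 + C)/(C - 9*C) = (-2 + C)/((-8*C)) = (-2 + C)*(-1/(8*C)) = -(-2 + C)/(8*C))
642*1062 + n(-13) = 642*1062 + (⅛)*(2 - 1*(-13))/(-13) = 681804 + (⅛)*(-1/13)*(2 + 13) = 681804 + (⅛)*(-1/13)*15 = 681804 - 15/104 = 70907601/104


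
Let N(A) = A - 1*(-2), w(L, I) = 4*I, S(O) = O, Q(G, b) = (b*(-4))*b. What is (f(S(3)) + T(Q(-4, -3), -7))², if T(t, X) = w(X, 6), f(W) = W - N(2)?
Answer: 529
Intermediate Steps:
Q(G, b) = -4*b² (Q(G, b) = (-4*b)*b = -4*b²)
N(A) = 2 + A (N(A) = A + 2 = 2 + A)
f(W) = -4 + W (f(W) = W - (2 + 2) = W - 1*4 = W - 4 = -4 + W)
T(t, X) = 24 (T(t, X) = 4*6 = 24)
(f(S(3)) + T(Q(-4, -3), -7))² = ((-4 + 3) + 24)² = (-1 + 24)² = 23² = 529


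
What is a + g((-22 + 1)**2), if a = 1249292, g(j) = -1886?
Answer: 1247406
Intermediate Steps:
a + g((-22 + 1)**2) = 1249292 - 1886 = 1247406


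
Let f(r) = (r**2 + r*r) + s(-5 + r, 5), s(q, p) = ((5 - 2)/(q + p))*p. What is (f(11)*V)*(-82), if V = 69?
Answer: -15146466/11 ≈ -1.3770e+6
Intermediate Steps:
s(q, p) = 3*p/(p + q) (s(q, p) = (3/(p + q))*p = 3*p/(p + q))
f(r) = 2*r**2 + 15/r (f(r) = (r**2 + r*r) + 3*5/(5 + (-5 + r)) = (r**2 + r**2) + 3*5/r = 2*r**2 + 15/r)
(f(11)*V)*(-82) = (((15 + 2*11**3)/11)*69)*(-82) = (((15 + 2*1331)/11)*69)*(-82) = (((15 + 2662)/11)*69)*(-82) = (((1/11)*2677)*69)*(-82) = ((2677/11)*69)*(-82) = (184713/11)*(-82) = -15146466/11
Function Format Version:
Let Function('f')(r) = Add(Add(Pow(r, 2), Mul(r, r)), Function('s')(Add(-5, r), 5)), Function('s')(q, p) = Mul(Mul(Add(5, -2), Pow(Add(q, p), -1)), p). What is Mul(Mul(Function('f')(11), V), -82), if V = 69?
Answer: Rational(-15146466, 11) ≈ -1.3770e+6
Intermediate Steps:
Function('s')(q, p) = Mul(3, p, Pow(Add(p, q), -1)) (Function('s')(q, p) = Mul(Mul(3, Pow(Add(p, q), -1)), p) = Mul(3, p, Pow(Add(p, q), -1)))
Function('f')(r) = Add(Mul(2, Pow(r, 2)), Mul(15, Pow(r, -1))) (Function('f')(r) = Add(Add(Pow(r, 2), Mul(r, r)), Mul(3, 5, Pow(Add(5, Add(-5, r)), -1))) = Add(Add(Pow(r, 2), Pow(r, 2)), Mul(3, 5, Pow(r, -1))) = Add(Mul(2, Pow(r, 2)), Mul(15, Pow(r, -1))))
Mul(Mul(Function('f')(11), V), -82) = Mul(Mul(Mul(Pow(11, -1), Add(15, Mul(2, Pow(11, 3)))), 69), -82) = Mul(Mul(Mul(Rational(1, 11), Add(15, Mul(2, 1331))), 69), -82) = Mul(Mul(Mul(Rational(1, 11), Add(15, 2662)), 69), -82) = Mul(Mul(Mul(Rational(1, 11), 2677), 69), -82) = Mul(Mul(Rational(2677, 11), 69), -82) = Mul(Rational(184713, 11), -82) = Rational(-15146466, 11)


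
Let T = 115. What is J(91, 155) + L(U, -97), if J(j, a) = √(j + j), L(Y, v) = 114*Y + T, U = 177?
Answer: 20293 + √182 ≈ 20307.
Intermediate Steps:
L(Y, v) = 115 + 114*Y (L(Y, v) = 114*Y + 115 = 115 + 114*Y)
J(j, a) = √2*√j (J(j, a) = √(2*j) = √2*√j)
J(91, 155) + L(U, -97) = √2*√91 + (115 + 114*177) = √182 + (115 + 20178) = √182 + 20293 = 20293 + √182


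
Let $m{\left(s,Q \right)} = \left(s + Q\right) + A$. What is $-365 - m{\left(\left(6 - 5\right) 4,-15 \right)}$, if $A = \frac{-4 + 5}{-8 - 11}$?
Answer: $- \frac{6725}{19} \approx -353.95$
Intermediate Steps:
$A = - \frac{1}{19}$ ($A = 1 \frac{1}{-19} = 1 \left(- \frac{1}{19}\right) = - \frac{1}{19} \approx -0.052632$)
$m{\left(s,Q \right)} = - \frac{1}{19} + Q + s$ ($m{\left(s,Q \right)} = \left(s + Q\right) - \frac{1}{19} = \left(Q + s\right) - \frac{1}{19} = - \frac{1}{19} + Q + s$)
$-365 - m{\left(\left(6 - 5\right) 4,-15 \right)} = -365 - \left(- \frac{1}{19} - 15 + \left(6 - 5\right) 4\right) = -365 - \left(- \frac{1}{19} - 15 + 1 \cdot 4\right) = -365 - \left(- \frac{1}{19} - 15 + 4\right) = -365 - - \frac{210}{19} = -365 + \frac{210}{19} = - \frac{6725}{19}$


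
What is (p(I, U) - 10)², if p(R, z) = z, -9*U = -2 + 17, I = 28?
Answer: 1225/9 ≈ 136.11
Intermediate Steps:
U = -5/3 (U = -(-2 + 17)/9 = -⅑*15 = -5/3 ≈ -1.6667)
(p(I, U) - 10)² = (-5/3 - 10)² = (-35/3)² = 1225/9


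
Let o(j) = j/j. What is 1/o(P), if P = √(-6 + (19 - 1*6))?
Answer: 1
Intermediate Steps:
P = √7 (P = √(-6 + (19 - 6)) = √(-6 + 13) = √7 ≈ 2.6458)
o(j) = 1
1/o(P) = 1/1 = 1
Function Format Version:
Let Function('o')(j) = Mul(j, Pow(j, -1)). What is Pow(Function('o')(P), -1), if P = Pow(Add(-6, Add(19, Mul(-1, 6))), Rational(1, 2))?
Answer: 1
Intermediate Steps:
P = Pow(7, Rational(1, 2)) (P = Pow(Add(-6, Add(19, -6)), Rational(1, 2)) = Pow(Add(-6, 13), Rational(1, 2)) = Pow(7, Rational(1, 2)) ≈ 2.6458)
Function('o')(j) = 1
Pow(Function('o')(P), -1) = Pow(1, -1) = 1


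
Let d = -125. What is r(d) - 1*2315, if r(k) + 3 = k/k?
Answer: -2317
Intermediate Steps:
r(k) = -2 (r(k) = -3 + k/k = -3 + 1 = -2)
r(d) - 1*2315 = -2 - 1*2315 = -2 - 2315 = -2317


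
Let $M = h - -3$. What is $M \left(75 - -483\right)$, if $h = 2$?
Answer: $2790$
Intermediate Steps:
$M = 5$ ($M = 2 - -3 = 2 + 3 = 5$)
$M \left(75 - -483\right) = 5 \left(75 - -483\right) = 5 \left(75 + 483\right) = 5 \cdot 558 = 2790$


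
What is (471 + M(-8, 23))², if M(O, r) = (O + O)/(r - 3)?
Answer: 5527201/25 ≈ 2.2109e+5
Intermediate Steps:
M(O, r) = 2*O/(-3 + r) (M(O, r) = (2*O)/(-3 + r) = 2*O/(-3 + r))
(471 + M(-8, 23))² = (471 + 2*(-8)/(-3 + 23))² = (471 + 2*(-8)/20)² = (471 + 2*(-8)*(1/20))² = (471 - ⅘)² = (2351/5)² = 5527201/25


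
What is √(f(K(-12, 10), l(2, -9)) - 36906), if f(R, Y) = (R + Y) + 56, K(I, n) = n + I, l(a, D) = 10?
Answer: 13*I*√218 ≈ 191.94*I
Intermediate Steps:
K(I, n) = I + n
f(R, Y) = 56 + R + Y
√(f(K(-12, 10), l(2, -9)) - 36906) = √((56 + (-12 + 10) + 10) - 36906) = √((56 - 2 + 10) - 36906) = √(64 - 36906) = √(-36842) = 13*I*√218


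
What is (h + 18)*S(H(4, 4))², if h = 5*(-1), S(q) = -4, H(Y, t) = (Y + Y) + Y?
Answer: 208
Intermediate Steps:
H(Y, t) = 3*Y (H(Y, t) = 2*Y + Y = 3*Y)
h = -5
(h + 18)*S(H(4, 4))² = (-5 + 18)*(-4)² = 13*16 = 208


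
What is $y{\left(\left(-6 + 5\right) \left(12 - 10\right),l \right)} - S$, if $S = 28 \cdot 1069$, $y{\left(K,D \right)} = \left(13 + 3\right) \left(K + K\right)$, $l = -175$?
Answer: $-29996$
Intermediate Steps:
$y{\left(K,D \right)} = 32 K$ ($y{\left(K,D \right)} = 16 \cdot 2 K = 32 K$)
$S = 29932$
$y{\left(\left(-6 + 5\right) \left(12 - 10\right),l \right)} - S = 32 \left(-6 + 5\right) \left(12 - 10\right) - 29932 = 32 \left(\left(-1\right) 2\right) - 29932 = 32 \left(-2\right) - 29932 = -64 - 29932 = -29996$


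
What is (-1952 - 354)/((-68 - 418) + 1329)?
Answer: -2306/843 ≈ -2.7355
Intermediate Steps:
(-1952 - 354)/((-68 - 418) + 1329) = -2306/(-486 + 1329) = -2306/843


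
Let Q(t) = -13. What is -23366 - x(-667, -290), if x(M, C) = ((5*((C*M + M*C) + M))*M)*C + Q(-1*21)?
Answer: -373506583303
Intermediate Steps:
x(M, C) = -13 + C*M*(5*M + 10*C*M) (x(M, C) = ((5*((C*M + M*C) + M))*M)*C - 13 = ((5*((C*M + C*M) + M))*M)*C - 13 = ((5*(2*C*M + M))*M)*C - 13 = ((5*(M + 2*C*M))*M)*C - 13 = ((5*M + 10*C*M)*M)*C - 13 = (M*(5*M + 10*C*M))*C - 13 = C*M*(5*M + 10*C*M) - 13 = -13 + C*M*(5*M + 10*C*M))
-23366 - x(-667, -290) = -23366 - (-13 + 5*(-290)*(-667)² + 10*(-290)²*(-667)²) = -23366 - (-13 + 5*(-290)*444889 + 10*84100*444889) = -23366 - (-13 - 645089050 + 374151649000) = -23366 - 1*373506559937 = -23366 - 373506559937 = -373506583303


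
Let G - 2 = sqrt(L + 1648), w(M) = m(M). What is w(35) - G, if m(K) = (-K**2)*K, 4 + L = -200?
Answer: -42915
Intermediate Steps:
L = -204 (L = -4 - 200 = -204)
m(K) = -K**3
w(M) = -M**3
G = 40 (G = 2 + sqrt(-204 + 1648) = 2 + sqrt(1444) = 2 + 38 = 40)
w(35) - G = -1*35**3 - 1*40 = -1*42875 - 40 = -42875 - 40 = -42915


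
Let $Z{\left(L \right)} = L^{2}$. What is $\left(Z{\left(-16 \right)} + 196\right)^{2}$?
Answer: $204304$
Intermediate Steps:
$\left(Z{\left(-16 \right)} + 196\right)^{2} = \left(\left(-16\right)^{2} + 196\right)^{2} = \left(256 + 196\right)^{2} = 452^{2} = 204304$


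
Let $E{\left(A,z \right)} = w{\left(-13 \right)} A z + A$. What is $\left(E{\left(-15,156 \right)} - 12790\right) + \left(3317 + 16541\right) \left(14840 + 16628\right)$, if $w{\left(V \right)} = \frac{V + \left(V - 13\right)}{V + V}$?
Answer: $624875229$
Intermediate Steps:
$w{\left(V \right)} = \frac{-13 + 2 V}{2 V}$ ($w{\left(V \right)} = \frac{V + \left(-13 + V\right)}{2 V} = \left(-13 + 2 V\right) \frac{1}{2 V} = \frac{-13 + 2 V}{2 V}$)
$E{\left(A,z \right)} = A + \frac{3 A z}{2}$ ($E{\left(A,z \right)} = \frac{- \frac{13}{2} - 13}{-13} A z + A = \left(- \frac{1}{13}\right) \left(- \frac{39}{2}\right) A z + A = \frac{3 A}{2} z + A = \frac{3 A z}{2} + A = A + \frac{3 A z}{2}$)
$\left(E{\left(-15,156 \right)} - 12790\right) + \left(3317 + 16541\right) \left(14840 + 16628\right) = \left(\frac{1}{2} \left(-15\right) \left(2 + 3 \cdot 156\right) - 12790\right) + \left(3317 + 16541\right) \left(14840 + 16628\right) = \left(\frac{1}{2} \left(-15\right) \left(2 + 468\right) - 12790\right) + 19858 \cdot 31468 = \left(\frac{1}{2} \left(-15\right) 470 - 12790\right) + 624891544 = \left(-3525 - 12790\right) + 624891544 = -16315 + 624891544 = 624875229$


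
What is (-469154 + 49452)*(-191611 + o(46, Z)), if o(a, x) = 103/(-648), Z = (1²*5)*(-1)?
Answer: 26055946069381/324 ≈ 8.0420e+10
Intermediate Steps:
Z = -5 (Z = (1*5)*(-1) = 5*(-1) = -5)
o(a, x) = -103/648 (o(a, x) = 103*(-1/648) = -103/648)
(-469154 + 49452)*(-191611 + o(46, Z)) = (-469154 + 49452)*(-191611 - 103/648) = -419702*(-124164031/648) = 26055946069381/324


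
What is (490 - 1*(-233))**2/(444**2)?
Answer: 58081/21904 ≈ 2.6516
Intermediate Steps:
(490 - 1*(-233))**2/(444**2) = (490 + 233)**2/197136 = 723**2*(1/197136) = 522729*(1/197136) = 58081/21904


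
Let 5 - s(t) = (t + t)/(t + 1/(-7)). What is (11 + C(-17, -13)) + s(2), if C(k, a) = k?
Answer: -41/13 ≈ -3.1538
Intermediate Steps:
s(t) = 5 - 2*t/(-1/7 + t) (s(t) = 5 - (t + t)/(t + 1/(-7)) = 5 - 2*t/(t - 1/7) = 5 - 2*t/(-1/7 + t))
(11 + C(-17, -13)) + s(2) = (11 - 17) + (-5 + 21*2)/(-1 + 7*2) = -6 + (-5 + 42)/(-1 + 14) = -6 + 37/13 = -41/13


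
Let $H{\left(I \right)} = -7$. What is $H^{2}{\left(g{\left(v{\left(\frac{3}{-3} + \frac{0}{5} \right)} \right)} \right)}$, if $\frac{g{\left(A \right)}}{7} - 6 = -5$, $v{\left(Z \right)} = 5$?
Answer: $49$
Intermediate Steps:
$g{\left(A \right)} = 7$ ($g{\left(A \right)} = 42 + 7 \left(-5\right) = 42 - 35 = 7$)
$H^{2}{\left(g{\left(v{\left(\frac{3}{-3} + \frac{0}{5} \right)} \right)} \right)} = \left(-7\right)^{2} = 49$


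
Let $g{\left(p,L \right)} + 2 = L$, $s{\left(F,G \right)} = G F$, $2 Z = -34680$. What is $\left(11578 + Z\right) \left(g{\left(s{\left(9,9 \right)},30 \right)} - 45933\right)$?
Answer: $264504610$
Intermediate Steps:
$Z = -17340$ ($Z = \frac{1}{2} \left(-34680\right) = -17340$)
$s{\left(F,G \right)} = F G$
$g{\left(p,L \right)} = -2 + L$
$\left(11578 + Z\right) \left(g{\left(s{\left(9,9 \right)},30 \right)} - 45933\right) = \left(11578 - 17340\right) \left(\left(-2 + 30\right) - 45933\right) = - 5762 \left(28 - 45933\right) = \left(-5762\right) \left(-45905\right) = 264504610$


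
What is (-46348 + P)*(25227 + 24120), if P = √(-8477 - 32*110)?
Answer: -2287134756 + 148041*I*√1333 ≈ -2.2871e+9 + 5.405e+6*I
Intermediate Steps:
P = 3*I*√1333 (P = √(-8477 - 3520) = √(-11997) = 3*I*√1333 ≈ 109.53*I)
(-46348 + P)*(25227 + 24120) = (-46348 + 3*I*√1333)*(25227 + 24120) = (-46348 + 3*I*√1333)*49347 = -2287134756 + 148041*I*√1333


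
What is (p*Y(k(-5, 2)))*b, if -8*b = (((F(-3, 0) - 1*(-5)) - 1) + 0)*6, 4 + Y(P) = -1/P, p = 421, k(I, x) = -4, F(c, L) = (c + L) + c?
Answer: -18945/8 ≈ -2368.1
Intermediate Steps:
F(c, L) = L + 2*c (F(c, L) = (L + c) + c = L + 2*c)
Y(P) = -4 - 1/P
b = 3/2 (b = -((((0 + 2*(-3)) - 1*(-5)) - 1) + 0)*6/8 = -((((0 - 6) + 5) - 1) + 0)*6/8 = -(((-6 + 5) - 1) + 0)*6/8 = -((-1 - 1) + 0)*6/8 = -(-2 + 0)*6/8 = -(-1)*6/4 = -⅛*(-12) = 3/2 ≈ 1.5000)
(p*Y(k(-5, 2)))*b = (421*(-4 - 1/(-4)))*(3/2) = (421*(-4 - 1*(-¼)))*(3/2) = (421*(-4 + ¼))*(3/2) = (421*(-15/4))*(3/2) = -6315/4*3/2 = -18945/8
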